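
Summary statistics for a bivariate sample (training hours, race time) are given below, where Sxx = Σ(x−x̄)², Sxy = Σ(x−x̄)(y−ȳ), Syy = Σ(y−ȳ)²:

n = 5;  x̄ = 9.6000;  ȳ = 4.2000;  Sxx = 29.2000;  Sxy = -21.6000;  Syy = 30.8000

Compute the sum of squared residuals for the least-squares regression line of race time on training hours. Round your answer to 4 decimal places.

14.8219

b = Sxy/Sxx = -21.6/29.2 = -0.739726
SSE = Syy − b·Sxy = 30.8 − (-0.739726)·(-21.6) = 14.821918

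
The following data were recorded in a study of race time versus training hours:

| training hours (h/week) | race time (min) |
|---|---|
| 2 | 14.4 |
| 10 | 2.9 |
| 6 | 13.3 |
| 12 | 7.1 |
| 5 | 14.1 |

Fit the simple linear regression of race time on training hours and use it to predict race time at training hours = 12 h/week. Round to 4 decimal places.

4.9459

n = 5, Σx = 35, Σy = 51.8, Σxy = 293.3, Σx² = 309
Sxx = Σx² − (Σx)²/n = 309 − 245 = 64
Sxy = Σxy − (Σx)(Σy)/n = 293.3 − 362.6 = -69.3
b = Sxy/Sxx = -69.3/64 = -1.082812
a = ȳ − b·x̄ = 10.36 − (-1.082812)·7 = 17.939688
ŷ(12) = a + b·12 = 17.939688 + (-1.082812)·12 = 4.945938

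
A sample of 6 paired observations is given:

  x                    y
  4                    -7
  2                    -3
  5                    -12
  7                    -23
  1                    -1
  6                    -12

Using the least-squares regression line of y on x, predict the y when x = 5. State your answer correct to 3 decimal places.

n = 6, Σx = 25, Σy = -58, Σxy = -328, Σx² = 131
Sxx = Σx² − (Σx)²/n = 131 − 104.166667 = 26.833333
Sxy = Σxy − (Σx)(Σy)/n = -328 − (-241.666667) = -86.333333
b = Sxy/Sxx = -86.333333/26.833333 = -3.217391
a = ȳ − b·x̄ = -9.666667 − (-3.217391)·4.166667 = 3.739130
ŷ(5) = a + b·5 = 3.739130 + (-3.217391)·5 = -12.347826

-12.348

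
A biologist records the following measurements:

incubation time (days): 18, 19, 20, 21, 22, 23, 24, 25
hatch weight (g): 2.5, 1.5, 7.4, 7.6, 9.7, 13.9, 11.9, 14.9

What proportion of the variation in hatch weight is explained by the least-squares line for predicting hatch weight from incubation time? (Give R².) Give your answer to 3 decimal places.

n = 8, Σx = 172, Σy = 69.4, Σxy = 1572.3, Σx² = 3740, Σy² = 771.94
Sxx = Σx² − (Σx)²/n = 3740 − 3698 = 42
Sxy = Σxy − (Σx)(Σy)/n = 1572.3 − 1492.1 = 80.2
Syy = Σy² − (Σy)²/n = 771.94 − 602.045 = 169.895
R² = Sxy²/(Sxx·Syy) = (80.2)²/(42·169.895) = 0.901403

0.901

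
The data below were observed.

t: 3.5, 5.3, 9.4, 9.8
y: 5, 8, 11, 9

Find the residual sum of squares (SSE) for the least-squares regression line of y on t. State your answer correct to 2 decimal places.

n = 4, Σx = 28, Σy = 33, Σxy = 251.5, Σx² = 224.74, Σy² = 291
Sxx = Σx² − (Σx)²/n = 224.74 − 196 = 28.74
Sxy = Σxy − (Σx)(Σy)/n = 251.5 − 231 = 20.5
Syy = Σy² − (Σy)²/n = 291 − 272.25 = 18.75
b = Sxy/Sxx = 20.5/28.74 = 0.713292
SSE = Syy − b·Sxy = 18.75 − 0.713292·20.5 = 4.127523

4.13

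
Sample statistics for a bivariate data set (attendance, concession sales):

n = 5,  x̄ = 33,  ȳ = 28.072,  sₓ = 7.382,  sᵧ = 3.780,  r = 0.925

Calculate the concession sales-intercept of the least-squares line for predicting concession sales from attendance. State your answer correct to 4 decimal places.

b = r · sᵧ/sₓ = 0.925 · 3.78/7.382 = 0.473652
a = ȳ − b·x̄ = 28.072 − 0.473652·33 = 12.441480

12.4415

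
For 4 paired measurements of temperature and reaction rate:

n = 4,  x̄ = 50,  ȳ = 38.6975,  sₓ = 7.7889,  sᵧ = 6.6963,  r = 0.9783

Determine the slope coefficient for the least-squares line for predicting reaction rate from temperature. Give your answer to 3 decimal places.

0.841

b = r · sᵧ/sₓ = 0.9783 · 6.6963/7.7889 = 0.841067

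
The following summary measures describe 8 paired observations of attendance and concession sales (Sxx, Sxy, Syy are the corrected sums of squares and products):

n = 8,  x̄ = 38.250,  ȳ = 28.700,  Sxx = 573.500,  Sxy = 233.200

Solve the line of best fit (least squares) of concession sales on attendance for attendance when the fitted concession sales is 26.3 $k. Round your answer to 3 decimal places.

32.348

b = Sxy/Sxx = 233.2/573.5 = 0.406626
a = ȳ − b·x̄ = 28.7 − 0.406626·38.25 = 13.146556
Set a + b·x = 26.3: x = (26.3 − 13.146556) / 0.406626 = 32.347770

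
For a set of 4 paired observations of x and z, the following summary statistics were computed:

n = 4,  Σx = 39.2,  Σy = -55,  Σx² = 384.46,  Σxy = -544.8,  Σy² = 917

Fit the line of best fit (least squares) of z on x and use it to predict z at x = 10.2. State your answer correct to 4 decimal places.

Sxx = Σx² − (Σx)²/n = 384.46 − 384.16 = 0.3
Sxy = Σxy − (Σx)(Σy)/n = -544.8 − (-539) = -5.8
b = Sxy/Sxx = -5.8/0.3 = -19.333333
a = ȳ − b·x̄ = -13.75 − (-19.333333)·9.8 = 175.716667
ŷ(10.2) = a + b·10.2 = 175.716667 + (-19.333333)·10.2 = -21.483333

-21.4833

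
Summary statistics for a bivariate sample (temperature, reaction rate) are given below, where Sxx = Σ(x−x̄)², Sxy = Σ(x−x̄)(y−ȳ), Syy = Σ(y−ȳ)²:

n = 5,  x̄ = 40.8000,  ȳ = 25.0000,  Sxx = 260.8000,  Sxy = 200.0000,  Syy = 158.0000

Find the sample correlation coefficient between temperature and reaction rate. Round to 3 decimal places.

0.985

r = Sxy/√(Sxx·Syy) = 200/√(41206.4) = 200/202.993596 = 0.985253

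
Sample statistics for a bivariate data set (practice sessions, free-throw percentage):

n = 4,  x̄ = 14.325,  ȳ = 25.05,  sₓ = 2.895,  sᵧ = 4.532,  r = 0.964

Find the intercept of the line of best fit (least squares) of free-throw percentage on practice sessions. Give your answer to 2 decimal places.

3.43

b = r · sᵧ/sₓ = 0.964 · 4.532/2.895 = 1.509101
a = ȳ − b·x̄ = 25.05 − 1.509101·14.325 = 3.432125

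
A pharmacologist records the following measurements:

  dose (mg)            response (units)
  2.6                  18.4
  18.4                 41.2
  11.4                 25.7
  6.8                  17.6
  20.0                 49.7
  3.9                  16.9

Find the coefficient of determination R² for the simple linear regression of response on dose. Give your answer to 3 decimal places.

n = 6, Σx = 63.1, Σy = 169.5, Σxy = 2278.49, Σx² = 936.73, Σy² = 5761.95
Sxx = Σx² − (Σx)²/n = 936.73 − 663.601667 = 273.128333
Sxy = Σxy − (Σx)(Σy)/n = 2278.49 − 1782.575 = 495.915
Syy = Σy² − (Σy)²/n = 5761.95 − 4788.375 = 973.575
R² = Sxy²/(Sxx·Syy) = (495.915)²/(273.128333·973.575) = 0.924865

0.925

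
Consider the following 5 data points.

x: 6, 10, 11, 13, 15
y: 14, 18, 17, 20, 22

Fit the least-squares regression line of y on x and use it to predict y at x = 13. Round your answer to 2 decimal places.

19.94

n = 5, Σx = 55, Σy = 91, Σxy = 1041, Σx² = 651
Sxx = Σx² − (Σx)²/n = 651 − 605 = 46
Sxy = Σxy − (Σx)(Σy)/n = 1041 − 1001 = 40
b = Sxy/Sxx = 40/46 = 0.869565
a = ȳ − b·x̄ = 18.2 − 0.869565·11 = 8.634783
ŷ(13) = a + b·13 = 8.634783 + 0.869565·13 = 19.939130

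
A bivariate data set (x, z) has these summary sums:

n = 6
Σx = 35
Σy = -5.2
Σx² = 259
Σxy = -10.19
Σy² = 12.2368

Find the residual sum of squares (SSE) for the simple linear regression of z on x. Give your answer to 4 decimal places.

Sxx = Σx² − (Σx)²/n = 259 − 204.166667 = 54.833333
Sxy = Σxy − (Σx)(Σy)/n = -10.19 − (-30.333333) = 20.143333
Syy = Σy² − (Σy)²/n = 12.2368 − 4.506667 = 7.730133
b = Sxy/Sxx = 20.143333/54.833333 = 0.367356
SSE = Syy − b·Sxy = 7.730133 − 0.367356·20.143333 = 0.330367

0.3304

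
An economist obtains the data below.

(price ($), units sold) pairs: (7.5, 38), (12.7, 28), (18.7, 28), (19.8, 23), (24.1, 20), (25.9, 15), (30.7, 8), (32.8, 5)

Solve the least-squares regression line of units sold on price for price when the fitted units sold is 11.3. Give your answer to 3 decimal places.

n = 8, Σx = 172.2, Σy = 165, Σxy = 2899.7, Σx² = 4229.22
Sxx = Σx² − (Σx)²/n = 4229.22 − 3706.605 = 522.615
Sxy = Σxy − (Σx)(Σy)/n = 2899.7 − 3551.625 = -651.925
b = Sxy/Sxx = -651.925/522.615 = -1.247429
a = ȳ − b·x̄ = 20.625 − (-1.247429)·21.525 = 47.475905
Set a + b·x = 11.3: x = (11.3 − 47.475905) / (-1.247429) = 29.000377

29.000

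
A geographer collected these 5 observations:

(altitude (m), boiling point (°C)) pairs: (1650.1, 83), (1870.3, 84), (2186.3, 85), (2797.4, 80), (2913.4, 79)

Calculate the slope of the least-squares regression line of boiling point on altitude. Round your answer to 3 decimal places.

-0.004

n = 5, Σx = 11417.5, Σy = 411, Σxy = 933849.6, Σx² = 27314106.11
Sxx = Σx² − (Σx)²/n = 27314106.11 − 26071861.25 = 1242244.86
Sxy = Σxy − (Σx)(Σy)/n = 933849.6 − 938518.5 = -4668.9
b = Sxy/Sxx = -4668.9/1242244.86 = -0.003758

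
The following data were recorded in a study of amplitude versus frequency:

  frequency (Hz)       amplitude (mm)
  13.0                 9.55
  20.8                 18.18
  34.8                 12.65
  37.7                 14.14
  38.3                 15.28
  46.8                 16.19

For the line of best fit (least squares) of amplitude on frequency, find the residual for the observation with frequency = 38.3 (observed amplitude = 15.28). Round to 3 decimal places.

0.334

n = 6, Σx = 191.4, Σy = 85.99, Σxy = 2818.508, Σx² = 6891.1
Sxx = Σx² − (Σx)²/n = 6891.1 − 6105.66 = 785.44
Sxy = Σxy − (Σx)(Σy)/n = 2818.508 − 2743.081 = 75.427
b = Sxy/Sxx = 75.427/785.44 = 0.096032
a = ȳ − b·x̄ = 14.331667 − 0.096032·31.9 = 11.268261
ŷ(38.3) = 11.268261 + 0.096032·38.3 = 14.946268
residual = y − ŷ = 15.28 − 14.946268 = 0.333732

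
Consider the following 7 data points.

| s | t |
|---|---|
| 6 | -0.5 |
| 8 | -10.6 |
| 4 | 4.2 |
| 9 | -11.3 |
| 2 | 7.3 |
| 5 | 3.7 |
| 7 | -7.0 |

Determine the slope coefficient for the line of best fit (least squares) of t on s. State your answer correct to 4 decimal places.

-3.0246

n = 7, Σx = 41, Σy = -14.2, Σxy = -188.6, Σx² = 275
Sxx = Σx² − (Σx)²/n = 275 − 240.142857 = 34.857143
Sxy = Σxy − (Σx)(Σy)/n = -188.6 − (-83.171429) = -105.428571
b = Sxy/Sxx = -105.428571/34.857143 = -3.024590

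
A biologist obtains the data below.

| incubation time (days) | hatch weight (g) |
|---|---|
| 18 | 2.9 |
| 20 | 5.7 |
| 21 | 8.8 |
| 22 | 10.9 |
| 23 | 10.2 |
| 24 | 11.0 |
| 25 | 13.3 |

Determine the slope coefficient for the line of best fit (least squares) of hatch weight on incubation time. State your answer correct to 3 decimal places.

1.414

n = 7, Σx = 153, Σy = 62.8, Σxy = 1421.9, Σx² = 3379
Sxx = Σx² − (Σx)²/n = 3379 − 3344.142857 = 34.857143
Sxy = Σxy − (Σx)(Σy)/n = 1421.9 − 1372.628571 = 49.271429
b = Sxy/Sxx = 49.271429/34.857143 = 1.413525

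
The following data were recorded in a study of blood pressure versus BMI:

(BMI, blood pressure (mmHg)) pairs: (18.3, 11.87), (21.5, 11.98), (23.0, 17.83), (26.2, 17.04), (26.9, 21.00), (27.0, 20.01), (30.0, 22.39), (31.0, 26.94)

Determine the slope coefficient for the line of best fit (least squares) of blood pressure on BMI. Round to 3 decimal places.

n = 8, Σx = 203.9, Σy = 149.06, Σxy = 3943.339, Σx² = 5326.19
Sxx = Σx² − (Σx)²/n = 5326.19 − 5196.90125 = 129.28875
Sxy = Σxy − (Σx)(Σy)/n = 3943.339 − 3799.16675 = 144.17225
b = Sxy/Sxx = 144.17225/129.28875 = 1.115118

1.115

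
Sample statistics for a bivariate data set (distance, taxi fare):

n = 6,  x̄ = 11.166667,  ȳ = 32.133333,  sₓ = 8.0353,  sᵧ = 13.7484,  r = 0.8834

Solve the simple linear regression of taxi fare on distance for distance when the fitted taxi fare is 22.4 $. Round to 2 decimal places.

b = r · sᵧ/sₓ = 0.8834 · 13.7484/8.0353 = 1.511498
a = ȳ − b·x̄ = 32.133333 − 1.511498·11.166667 = 15.254943
Set a + b·x = 22.4: x = (22.4 − 15.254943) / 1.511498 = 4.727138

4.73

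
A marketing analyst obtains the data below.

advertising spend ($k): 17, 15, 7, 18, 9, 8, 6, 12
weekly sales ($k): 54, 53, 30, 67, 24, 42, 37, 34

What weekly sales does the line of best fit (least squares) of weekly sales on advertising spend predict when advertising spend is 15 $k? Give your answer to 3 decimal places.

51.477

n = 8, Σx = 92, Σy = 341, Σxy = 4311, Σx² = 1212
Sxx = Σx² − (Σx)²/n = 1212 − 1058 = 154
Sxy = Σxy − (Σx)(Σy)/n = 4311 − 3921.5 = 389.5
b = Sxy/Sxx = 389.5/154 = 2.529221
a = ȳ − b·x̄ = 42.625 − 2.529221·11.5 = 13.538961
ŷ(15) = a + b·15 = 13.538961 + 2.529221·15 = 51.477273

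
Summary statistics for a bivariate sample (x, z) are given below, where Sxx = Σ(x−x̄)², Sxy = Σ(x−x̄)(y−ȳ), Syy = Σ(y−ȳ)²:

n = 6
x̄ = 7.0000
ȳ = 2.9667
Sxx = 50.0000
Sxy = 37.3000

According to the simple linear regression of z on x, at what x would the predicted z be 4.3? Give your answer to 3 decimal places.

b = Sxy/Sxx = 37.3/50 = 0.746
a = ȳ − b·x̄ = 2.9667 − 0.746·7 = -2.2553
Set a + b·x = 4.3: x = (4.3 − (-2.2553)) / 0.746 = 8.787265

8.787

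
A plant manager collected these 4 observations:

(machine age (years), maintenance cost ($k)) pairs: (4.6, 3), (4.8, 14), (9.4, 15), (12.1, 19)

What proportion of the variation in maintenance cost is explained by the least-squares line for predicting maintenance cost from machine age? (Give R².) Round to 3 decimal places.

n = 4, Σx = 30.9, Σy = 51, Σxy = 451.9, Σx² = 278.97, Σy² = 791
Sxx = Σx² − (Σx)²/n = 278.97 − 238.7025 = 40.2675
Sxy = Σxy − (Σx)(Σy)/n = 451.9 − 393.975 = 57.925
Syy = Σy² − (Σy)²/n = 791 − 650.25 = 140.75
R² = Sxy²/(Sxx·Syy) = (57.925)²/(40.2675·140.75) = 0.592010

0.592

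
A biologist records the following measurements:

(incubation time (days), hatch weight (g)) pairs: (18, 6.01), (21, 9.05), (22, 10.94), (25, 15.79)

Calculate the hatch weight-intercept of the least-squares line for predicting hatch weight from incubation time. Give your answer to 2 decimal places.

n = 4, Σx = 86, Σy = 41.79, Σxy = 933.66, Σx² = 1874
Sxx = Σx² − (Σx)²/n = 1874 − 1849 = 25
Sxy = Σxy − (Σx)(Σy)/n = 933.66 − 898.485 = 35.175
b = Sxy/Sxx = 35.175/25 = 1.407
a = ȳ − b·x̄ = 10.4475 − 1.407·21.5 = -19.803

-19.80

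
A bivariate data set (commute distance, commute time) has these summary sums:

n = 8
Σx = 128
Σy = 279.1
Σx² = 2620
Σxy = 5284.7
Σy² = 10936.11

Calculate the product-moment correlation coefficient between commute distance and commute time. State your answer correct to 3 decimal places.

Sxx = Σx² − (Σx)²/n = 2620 − 2048 = 572
Sxy = Σxy − (Σx)(Σy)/n = 5284.7 − 4465.6 = 819.1
Syy = Σy² − (Σy)²/n = 10936.11 − 9737.10125 = 1199.00875
r = Sxy/√(Sxx·Syy) = 819.1/√(685833.005) = 819.1/828.150352 = 0.989072

0.989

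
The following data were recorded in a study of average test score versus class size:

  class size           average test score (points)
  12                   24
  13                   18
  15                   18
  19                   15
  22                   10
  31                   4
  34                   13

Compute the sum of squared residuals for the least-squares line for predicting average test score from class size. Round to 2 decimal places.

n = 7, Σx = 146, Σy = 102, Σxy = 1863, Σx² = 3500, Σy² = 1734
Sxx = Σx² − (Σx)²/n = 3500 − 3045.142857 = 454.857143
Sxy = Σxy − (Σx)(Σy)/n = 1863 − 2127.428571 = -264.428571
Syy = Σy² − (Σy)²/n = 1734 − 1486.285714 = 247.714286
b = Sxy/Sxx = -264.428571/454.857143 = -0.581344
SSE = Syy − b·Sxy = 247.714286 − (-0.581344)·(-264.428571) = 93.990264

93.99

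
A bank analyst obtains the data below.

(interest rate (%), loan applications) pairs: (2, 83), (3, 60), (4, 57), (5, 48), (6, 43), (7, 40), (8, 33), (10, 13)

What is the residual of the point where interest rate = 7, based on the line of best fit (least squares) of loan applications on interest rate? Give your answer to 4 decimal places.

n = 8, Σx = 45, Σy = 377, Σxy = 1746, Σx² = 303
Sxx = Σx² − (Σx)²/n = 303 − 253.125 = 49.875
Sxy = Σxy − (Σx)(Σy)/n = 1746 − 2120.625 = -374.625
b = Sxy/Sxx = -374.625/49.875 = -7.511278
a = ȳ − b·x̄ = 47.125 − (-7.511278)·5.625 = 89.375940
ŷ(7) = 89.375940 + (-7.511278)·7 = 36.796992
residual = y − ŷ = 40 − 36.796992 = 3.203008

3.2030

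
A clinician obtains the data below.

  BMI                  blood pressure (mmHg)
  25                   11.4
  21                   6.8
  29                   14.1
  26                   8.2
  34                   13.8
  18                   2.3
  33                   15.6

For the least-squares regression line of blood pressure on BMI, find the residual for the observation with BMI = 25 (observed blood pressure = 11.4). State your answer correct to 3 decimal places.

n = 7, Σx = 186, Σy = 72.2, Σxy = 2075.3, Σx² = 5152
Sxx = Σx² − (Σx)²/n = 5152 − 4942.285714 = 209.714286
Sxy = Σxy − (Σx)(Σy)/n = 2075.3 − 1918.457143 = 156.842857
b = Sxy/Sxx = 156.842857/209.714286 = 0.747888
a = ȳ − b·x̄ = 10.314286 − 0.747888·26.571429 = -9.558174
ŷ(25) = -9.558174 + 0.747888·25 = 9.139033
residual = y − ŷ = 11.4 − 9.139033 = 2.260967

2.261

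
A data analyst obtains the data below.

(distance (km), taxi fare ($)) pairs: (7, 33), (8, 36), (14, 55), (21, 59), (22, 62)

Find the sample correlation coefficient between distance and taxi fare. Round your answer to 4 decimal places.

0.9594

n = 5, Σx = 72, Σy = 245, Σxy = 3892, Σx² = 1234, Σy² = 12735
Sxx = Σx² − (Σx)²/n = 1234 − 1036.8 = 197.2
Sxy = Σxy − (Σx)(Σy)/n = 3892 − 3528 = 364
Syy = Σy² − (Σy)²/n = 12735 − 12005 = 730
r = Sxy/√(Sxx·Syy) = 364/√(143956) = 364/379.415340 = 0.959371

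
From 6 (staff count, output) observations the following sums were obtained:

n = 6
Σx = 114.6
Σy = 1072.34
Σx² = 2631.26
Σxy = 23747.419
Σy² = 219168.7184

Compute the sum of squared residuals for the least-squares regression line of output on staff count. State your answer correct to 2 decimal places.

Sxx = Σx² − (Σx)²/n = 2631.26 − 2188.86 = 442.4
Sxy = Σxy − (Σx)(Σy)/n = 23747.419 − 20481.694 = 3265.725
Syy = Σy² − (Σy)²/n = 219168.7184 − 191652.179267 = 27516.539133
b = Sxy/Sxx = 3265.725/442.4 = 7.381838
SSE = Syy − b·Sxy = 27516.539133 − 7.381838·3265.725 = 3409.487199

3409.49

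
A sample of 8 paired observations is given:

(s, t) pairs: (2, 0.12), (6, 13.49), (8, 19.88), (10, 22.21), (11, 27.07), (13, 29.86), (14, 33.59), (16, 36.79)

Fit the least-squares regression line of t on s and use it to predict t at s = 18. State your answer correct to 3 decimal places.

43.538

n = 8, Σx = 80, Σy = 183.01, Σxy = 2207.17, Σx² = 946
Sxx = Σx² − (Σx)²/n = 946 − 800 = 146
Sxy = Σxy − (Σx)(Σy)/n = 2207.17 − 1830.1 = 377.07
b = Sxy/Sxx = 377.07/146 = 2.582671
a = ȳ − b·x̄ = 22.87625 − 2.582671·10 = -2.950462
ŷ(18) = a + b·18 = -2.950462 + 2.582671·18 = 43.537620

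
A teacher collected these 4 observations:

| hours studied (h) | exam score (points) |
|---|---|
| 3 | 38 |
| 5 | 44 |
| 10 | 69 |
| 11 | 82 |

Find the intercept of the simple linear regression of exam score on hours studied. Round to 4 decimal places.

n = 4, Σx = 29, Σy = 233, Σxy = 1926, Σx² = 255
Sxx = Σx² − (Σx)²/n = 255 − 210.25 = 44.75
Sxy = Σxy − (Σx)(Σy)/n = 1926 − 1689.25 = 236.75
b = Sxy/Sxx = 236.75/44.75 = 5.290503
a = ȳ − b·x̄ = 58.25 − 5.290503·7.25 = 19.893855

19.8939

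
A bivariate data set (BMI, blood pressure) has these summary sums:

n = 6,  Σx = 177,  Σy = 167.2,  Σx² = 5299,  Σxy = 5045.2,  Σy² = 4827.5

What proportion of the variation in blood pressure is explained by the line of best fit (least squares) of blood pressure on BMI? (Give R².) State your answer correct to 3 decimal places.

Sxx = Σx² − (Σx)²/n = 5299 − 5221.5 = 77.5
Sxy = Σxy − (Σx)(Σy)/n = 5045.2 − 4932.4 = 112.8
Syy = Σy² − (Σy)²/n = 4827.5 − 4659.306667 = 168.193333
R² = Sxy²/(Sxx·Syy) = (112.8)²/(77.5·168.193333) = 0.976130

0.976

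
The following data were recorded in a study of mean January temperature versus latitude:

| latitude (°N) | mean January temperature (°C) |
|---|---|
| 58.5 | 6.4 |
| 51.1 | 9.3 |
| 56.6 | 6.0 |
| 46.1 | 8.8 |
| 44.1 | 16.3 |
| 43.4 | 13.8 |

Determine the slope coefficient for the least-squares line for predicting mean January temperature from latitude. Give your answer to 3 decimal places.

-0.548

n = 6, Σx = 299.8, Σy = 60.6, Σxy = 2912.66, Σx² = 15190.6
Sxx = Σx² − (Σx)²/n = 15190.6 − 14980.006667 = 210.593333
Sxy = Σxy − (Σx)(Σy)/n = 2912.66 − 3027.98 = -115.32
b = Sxy/Sxx = -115.32/210.593333 = -0.547596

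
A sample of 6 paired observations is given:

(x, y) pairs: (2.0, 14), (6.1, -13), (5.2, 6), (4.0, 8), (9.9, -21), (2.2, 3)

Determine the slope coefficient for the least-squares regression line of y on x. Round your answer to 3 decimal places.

-4.059

n = 6, Σx = 29.4, Σy = -3, Σxy = -189.4, Σx² = 187.1
Sxx = Σx² − (Σx)²/n = 187.1 − 144.06 = 43.04
Sxy = Σxy − (Σx)(Σy)/n = -189.4 − (-14.7) = -174.7
b = Sxy/Sxx = -174.7/43.04 = -4.059015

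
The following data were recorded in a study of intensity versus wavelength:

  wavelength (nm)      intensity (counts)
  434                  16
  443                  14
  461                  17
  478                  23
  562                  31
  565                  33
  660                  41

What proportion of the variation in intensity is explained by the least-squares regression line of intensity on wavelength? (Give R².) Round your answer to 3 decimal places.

n = 7, Σx = 3603, Σy = 175, Σxy = 95104, Σx² = 1896279, Σy² = 5001
Sxx = Σx² − (Σx)²/n = 1896279 − 1854515.571429 = 41763.428571
Sxy = Σxy − (Σx)(Σy)/n = 95104 − 90075 = 5029
Syy = Σy² − (Σy)²/n = 5001 − 4375 = 626
R² = Sxy²/(Sxx·Syy) = (5029)²/(41763.428571·626) = 0.967370

0.967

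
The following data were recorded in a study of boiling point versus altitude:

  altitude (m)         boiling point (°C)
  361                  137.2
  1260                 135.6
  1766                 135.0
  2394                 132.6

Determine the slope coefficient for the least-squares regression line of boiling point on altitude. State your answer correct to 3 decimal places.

-0.002

n = 4, Σx = 5781, Σy = 540.4, Σxy = 776239.6, Σx² = 10567913
Sxx = Σx² − (Σx)²/n = 10567913 − 8354990.25 = 2212922.75
Sxy = Σxy − (Σx)(Σy)/n = 776239.6 − 781013.1 = -4773.5
b = Sxy/Sxx = -4773.5/2212922.75 = -0.002157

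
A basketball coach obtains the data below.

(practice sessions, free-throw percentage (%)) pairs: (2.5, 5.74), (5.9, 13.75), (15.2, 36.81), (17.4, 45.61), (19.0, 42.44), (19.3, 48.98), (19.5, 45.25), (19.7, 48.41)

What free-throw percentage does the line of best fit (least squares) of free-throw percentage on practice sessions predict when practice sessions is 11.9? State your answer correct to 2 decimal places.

n = 8, Σx = 118.5, Σy = 286.99, Σxy = 5036.327, Σx² = 2076.69
Sxx = Σx² − (Σx)²/n = 2076.69 − 1755.28125 = 321.40875
Sxy = Σxy − (Σx)(Σy)/n = 5036.327 − 4251.039375 = 785.287625
b = Sxy/Sxx = 785.287625/321.40875 = 2.443268
a = ȳ − b·x̄ = 35.87375 − 2.443268·14.8125 = -0.317153
ŷ(11.9) = a + b·11.9 = -0.317153 + 2.443268·11.9 = 28.757733

28.76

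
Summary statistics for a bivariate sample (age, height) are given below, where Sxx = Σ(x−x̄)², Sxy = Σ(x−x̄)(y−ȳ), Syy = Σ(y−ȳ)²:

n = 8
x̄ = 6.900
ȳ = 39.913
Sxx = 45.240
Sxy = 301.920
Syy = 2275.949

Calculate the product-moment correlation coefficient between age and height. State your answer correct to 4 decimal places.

r = Sxy/√(Sxx·Syy) = 301.92/√(102963.93276) = 301.92/320.879935 = 0.940913

0.9409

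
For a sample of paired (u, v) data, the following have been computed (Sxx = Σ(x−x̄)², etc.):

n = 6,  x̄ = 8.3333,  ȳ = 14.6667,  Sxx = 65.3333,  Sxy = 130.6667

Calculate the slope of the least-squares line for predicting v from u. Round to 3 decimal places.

2.000

b = Sxy/Sxx = 130.6667/65.3333 = 2.000002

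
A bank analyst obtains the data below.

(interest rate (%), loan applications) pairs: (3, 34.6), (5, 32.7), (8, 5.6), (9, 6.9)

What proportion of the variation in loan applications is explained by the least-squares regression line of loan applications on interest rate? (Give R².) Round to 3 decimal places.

n = 4, Σx = 25, Σy = 79.8, Σxy = 374.2, Σx² = 179, Σy² = 2345.42
Sxx = Σx² − (Σx)²/n = 179 − 156.25 = 22.75
Sxy = Σxy − (Σx)(Σy)/n = 374.2 − 498.75 = -124.55
Syy = Σy² − (Σy)²/n = 2345.42 − 1592.01 = 753.41
R² = Sxy²/(Sxx·Syy) = (-124.55)²/(22.75·753.41) = 0.905054

0.905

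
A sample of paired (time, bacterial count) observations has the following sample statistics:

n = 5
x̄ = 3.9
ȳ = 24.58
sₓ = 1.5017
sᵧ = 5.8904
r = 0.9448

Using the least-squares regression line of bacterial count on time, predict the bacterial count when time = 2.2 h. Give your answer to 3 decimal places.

18.280

b = r · sᵧ/sₓ = 0.9448 · 5.8904/1.5017 = 3.705967
a = ȳ − b·x̄ = 24.58 − 3.705967·3.9 = 10.126731
ŷ(2.2) = a + b·2.2 = 10.126731 + 3.705967·2.2 = 18.279857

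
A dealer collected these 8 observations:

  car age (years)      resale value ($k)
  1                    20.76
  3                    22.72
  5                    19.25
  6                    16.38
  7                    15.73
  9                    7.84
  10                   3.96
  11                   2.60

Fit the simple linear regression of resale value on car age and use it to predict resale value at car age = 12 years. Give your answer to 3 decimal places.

2.017

n = 8, Σx = 52, Σy = 109.24, Σxy = 532.32, Σx² = 422
Sxx = Σx² − (Σx)²/n = 422 − 338 = 84
Sxy = Σxy − (Σx)(Σy)/n = 532.32 − 710.06 = -177.74
b = Sxy/Sxx = -177.74/84 = -2.115952
a = ȳ − b·x̄ = 13.655 − (-2.115952)·6.5 = 27.408690
ŷ(12) = a + b·12 = 27.408690 + (-2.115952)·12 = 2.017262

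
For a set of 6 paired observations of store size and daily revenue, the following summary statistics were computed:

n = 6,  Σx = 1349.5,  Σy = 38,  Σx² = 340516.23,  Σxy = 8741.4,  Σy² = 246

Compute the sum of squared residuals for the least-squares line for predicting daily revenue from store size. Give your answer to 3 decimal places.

4.310

Sxx = Σx² − (Σx)²/n = 340516.23 − 303525.041667 = 36991.188333
Sxy = Σxy − (Σx)(Σy)/n = 8741.4 − 8546.833333 = 194.566667
Syy = Σy² − (Σy)²/n = 246 − 240.666667 = 5.333333
b = Sxy/Sxx = 194.566667/36991.188333 = 0.005260
SSE = Syy − b·Sxy = 5.333333 − 0.005260·194.566667 = 4.309949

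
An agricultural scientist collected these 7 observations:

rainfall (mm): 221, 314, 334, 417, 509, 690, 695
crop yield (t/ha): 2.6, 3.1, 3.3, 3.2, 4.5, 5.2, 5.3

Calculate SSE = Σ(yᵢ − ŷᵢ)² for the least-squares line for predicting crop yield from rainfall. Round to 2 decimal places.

n = 7, Σx = 3180, Σy = 27.2, Σxy = 13546.6, Σx² = 1651088, Σy² = 112.88
Sxx = Σx² − (Σx)²/n = 1651088 − 1444628.571429 = 206459.428571
Sxy = Σxy − (Σx)(Σy)/n = 13546.6 − 12356.571429 = 1190.028571
Syy = Σy² − (Σy)²/n = 112.88 − 105.691429 = 7.188571
b = Sxy/Sxx = 1190.028571/206459.428571 = 0.005764
SSE = Syy − b·Sxy = 7.188571 − 0.005764·1190.028571 = 0.329267

0.33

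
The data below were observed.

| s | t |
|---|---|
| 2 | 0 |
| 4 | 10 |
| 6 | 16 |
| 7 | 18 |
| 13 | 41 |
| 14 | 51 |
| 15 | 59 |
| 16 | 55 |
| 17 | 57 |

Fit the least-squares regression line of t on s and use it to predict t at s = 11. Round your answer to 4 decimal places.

36.3412

n = 9, Σx = 94, Σy = 307, Σxy = 4243, Σx² = 1240
Sxx = Σx² − (Σx)²/n = 1240 − 981.777778 = 258.222222
Sxy = Σxy − (Σx)(Σy)/n = 4243 − 3206.444444 = 1036.555556
b = Sxy/Sxx = 1036.555556/258.222222 = 4.014200
a = ȳ − b·x̄ = 34.111111 − 4.014200·10.444444 = -7.814974
ŷ(11) = a + b·11 = -7.814974 + 4.014200·11 = 36.341222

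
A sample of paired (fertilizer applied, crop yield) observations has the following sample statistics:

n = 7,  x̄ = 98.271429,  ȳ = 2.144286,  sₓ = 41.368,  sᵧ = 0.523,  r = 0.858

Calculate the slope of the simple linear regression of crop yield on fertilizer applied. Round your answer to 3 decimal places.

0.011

b = r · sᵧ/sₓ = 0.858 · 0.523/41.368 = 0.010847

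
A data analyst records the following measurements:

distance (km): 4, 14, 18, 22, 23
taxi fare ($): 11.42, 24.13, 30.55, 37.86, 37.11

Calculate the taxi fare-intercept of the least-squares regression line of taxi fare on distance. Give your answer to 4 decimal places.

n = 5, Σx = 81, Σy = 141.07, Σxy = 2619.85, Σx² = 1549
Sxx = Σx² − (Σx)²/n = 1549 − 1312.2 = 236.8
Sxy = Σxy − (Σx)(Σy)/n = 2619.85 − 2285.334 = 334.516
b = Sxy/Sxx = 334.516/236.8 = 1.412652
a = ȳ − b·x̄ = 28.214 − 1.412652·16.2 = 5.329037

5.3290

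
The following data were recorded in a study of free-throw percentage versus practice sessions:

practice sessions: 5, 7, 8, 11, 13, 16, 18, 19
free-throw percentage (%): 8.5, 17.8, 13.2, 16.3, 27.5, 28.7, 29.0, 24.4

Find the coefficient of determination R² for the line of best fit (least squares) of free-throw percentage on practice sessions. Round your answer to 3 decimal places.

0.754

n = 8, Σx = 97, Σy = 165.4, Σxy = 2254.3, Σx² = 1369, Σy² = 3845.32
Sxx = Σx² − (Σx)²/n = 1369 − 1176.125 = 192.875
Sxy = Σxy − (Σx)(Σy)/n = 2254.3 − 2005.475 = 248.825
Syy = Σy² − (Σy)²/n = 3845.32 − 3419.645 = 425.675
R² = Sxy²/(Sxx·Syy) = (248.825)²/(192.875·425.675) = 0.754109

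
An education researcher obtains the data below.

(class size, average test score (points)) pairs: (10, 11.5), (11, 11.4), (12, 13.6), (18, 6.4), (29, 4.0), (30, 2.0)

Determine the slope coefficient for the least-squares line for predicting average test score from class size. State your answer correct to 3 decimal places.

n = 6, Σx = 110, Σy = 48.9, Σxy = 694.8, Σx² = 2430
Sxx = Σx² − (Σx)²/n = 2430 − 2016.666667 = 413.333333
Sxy = Σxy − (Σx)(Σy)/n = 694.8 − 896.5 = -201.7
b = Sxy/Sxx = -201.7/413.333333 = -0.487984

-0.488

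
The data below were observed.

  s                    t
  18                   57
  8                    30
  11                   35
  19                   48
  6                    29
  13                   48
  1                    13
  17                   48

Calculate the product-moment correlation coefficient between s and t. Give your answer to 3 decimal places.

0.954

n = 8, Σx = 93, Σy = 308, Σxy = 4190, Σx² = 1365, Σy² = 13296
Sxx = Σx² − (Σx)²/n = 1365 − 1081.125 = 283.875
Sxy = Σxy − (Σx)(Σy)/n = 4190 − 3580.5 = 609.5
Syy = Σy² − (Σy)²/n = 13296 − 11858 = 1438
r = Sxy/√(Sxx·Syy) = 609.5/√(408212.25) = 609.5/638.914900 = 0.953961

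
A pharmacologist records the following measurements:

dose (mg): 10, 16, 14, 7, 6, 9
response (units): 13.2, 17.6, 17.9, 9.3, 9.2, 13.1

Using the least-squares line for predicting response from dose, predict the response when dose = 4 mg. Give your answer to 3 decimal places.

n = 6, Σx = 62, Σy = 80.3, Σxy = 902.4, Σx² = 718
Sxx = Σx² − (Σx)²/n = 718 − 640.666667 = 77.333333
Sxy = Σxy − (Σx)(Σy)/n = 902.4 − 829.766667 = 72.633333
b = Sxy/Sxx = 72.633333/77.333333 = 0.939224
a = ȳ − b·x̄ = 13.383333 − 0.939224·10.333333 = 3.678017
ŷ(4) = a + b·4 = 3.678017 + 0.939224·4 = 7.434914

7.435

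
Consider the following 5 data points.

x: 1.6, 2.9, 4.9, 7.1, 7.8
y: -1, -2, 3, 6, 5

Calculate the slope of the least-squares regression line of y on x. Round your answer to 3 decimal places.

1.260

n = 5, Σx = 24.3, Σy = 11, Σxy = 88.9, Σx² = 146.23
Sxx = Σx² − (Σx)²/n = 146.23 − 118.098 = 28.132
Sxy = Σxy − (Σx)(Σy)/n = 88.9 − 53.46 = 35.44
b = Sxy/Sxx = 35.44/28.132 = 1.259775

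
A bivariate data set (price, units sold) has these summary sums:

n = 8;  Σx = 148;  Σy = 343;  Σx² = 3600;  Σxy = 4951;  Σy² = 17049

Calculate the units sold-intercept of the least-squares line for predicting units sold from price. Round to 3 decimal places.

72.803

Sxx = Σx² − (Σx)²/n = 3600 − 2738 = 862
Sxy = Σxy − (Σx)(Σy)/n = 4951 − 6345.5 = -1394.5
b = Sxy/Sxx = -1394.5/862 = -1.617749
a = ȳ − b·x̄ = 42.875 − (-1.617749)·18.5 = 72.803364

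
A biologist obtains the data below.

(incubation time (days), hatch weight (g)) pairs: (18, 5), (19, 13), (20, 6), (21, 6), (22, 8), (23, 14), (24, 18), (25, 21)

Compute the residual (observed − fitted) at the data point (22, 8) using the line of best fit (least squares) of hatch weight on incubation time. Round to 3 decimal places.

-4.345

n = 8, Σx = 172, Σy = 91, Σxy = 2038, Σx² = 3740
Sxx = Σx² − (Σx)²/n = 3740 − 3698 = 42
Sxy = Σxy − (Σx)(Σy)/n = 2038 − 1956.5 = 81.5
b = Sxy/Sxx = 81.5/42 = 1.940476
a = ȳ − b·x̄ = 11.375 − 1.940476·21.5 = -30.345238
ŷ(22) = -30.345238 + 1.940476·22 = 12.345238
residual = y − ŷ = 8 − 12.345238 = -4.345238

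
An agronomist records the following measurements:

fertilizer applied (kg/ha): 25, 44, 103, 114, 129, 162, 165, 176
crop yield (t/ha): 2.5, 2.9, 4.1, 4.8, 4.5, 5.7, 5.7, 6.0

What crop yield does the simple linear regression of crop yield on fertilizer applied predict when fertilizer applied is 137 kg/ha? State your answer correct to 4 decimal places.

n = 8, Σx = 918, Σy = 36.2, Σxy = 4660, Σx² = 127252
Sxx = Σx² − (Σx)²/n = 127252 − 105340.5 = 21911.5
Sxy = Σxy − (Σx)(Σy)/n = 4660 − 4153.95 = 506.05
b = Sxy/Sxx = 506.05/21911.5 = 0.023095
a = ȳ − b·x̄ = 4.525 − 0.023095·114.75 = 1.874828
ŷ(137) = a + b·137 = 1.874828 + 0.023095·137 = 5.038868

5.0389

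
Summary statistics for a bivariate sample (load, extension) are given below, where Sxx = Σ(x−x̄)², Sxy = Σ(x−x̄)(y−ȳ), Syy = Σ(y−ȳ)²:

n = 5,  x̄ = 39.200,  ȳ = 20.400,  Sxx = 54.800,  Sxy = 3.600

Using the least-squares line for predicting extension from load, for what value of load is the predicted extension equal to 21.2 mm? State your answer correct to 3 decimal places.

51.378

b = Sxy/Sxx = 3.6/54.8 = 0.065693
a = ȳ − b·x̄ = 20.4 − 0.065693·39.2 = 17.824818
Set a + b·x = 21.2: x = (21.2 − 17.824818) / 0.065693 = 51.377778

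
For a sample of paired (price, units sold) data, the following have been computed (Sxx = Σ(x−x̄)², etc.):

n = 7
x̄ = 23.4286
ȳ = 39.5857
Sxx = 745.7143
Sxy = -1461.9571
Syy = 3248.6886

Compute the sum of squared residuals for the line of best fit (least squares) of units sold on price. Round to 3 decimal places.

b = Sxy/Sxx = -1461.9571/745.7143 = -1.960479
SSE = Syy − b·Sxy = 3248.6886 − (-1.960479)·(-1461.9571) = 382.552652

382.553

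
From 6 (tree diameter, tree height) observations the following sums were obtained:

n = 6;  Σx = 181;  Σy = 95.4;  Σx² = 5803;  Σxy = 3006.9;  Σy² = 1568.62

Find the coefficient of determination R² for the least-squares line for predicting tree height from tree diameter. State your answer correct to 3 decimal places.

0.938

Sxx = Σx² − (Σx)²/n = 5803 − 5460.166667 = 342.833333
Sxy = Σxy − (Σx)(Σy)/n = 3006.9 − 2877.9 = 129
Syy = Σy² − (Σy)²/n = 1568.62 − 1516.86 = 51.76
R² = Sxy²/(Sxx·Syy) = (129)²/(342.833333·51.76) = 0.937782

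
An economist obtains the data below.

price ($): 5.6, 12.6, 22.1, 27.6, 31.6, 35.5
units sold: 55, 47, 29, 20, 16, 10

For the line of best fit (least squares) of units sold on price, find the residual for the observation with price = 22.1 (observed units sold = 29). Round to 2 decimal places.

-1.12

n = 6, Σx = 135, Σy = 177, Σxy = 2953.7, Σx² = 3699.1
Sxx = Σx² − (Σx)²/n = 3699.1 − 3037.5 = 661.6
Sxy = Σxy − (Σx)(Σy)/n = 2953.7 − 3982.5 = -1028.8
b = Sxy/Sxx = -1028.8/661.6 = -1.555018
a = ȳ − b·x̄ = 29.5 − (-1.555018)·22.5 = 64.487908
ŷ(22.1) = 64.487908 + (-1.555018)·22.1 = 30.122007
residual = y − ŷ = 29 − 30.122007 = -1.122007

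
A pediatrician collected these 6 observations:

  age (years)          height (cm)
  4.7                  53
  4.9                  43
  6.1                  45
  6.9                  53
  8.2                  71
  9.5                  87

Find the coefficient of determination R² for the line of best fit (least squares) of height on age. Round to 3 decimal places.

n = 6, Σx = 40.3, Σy = 352, Σxy = 2508.7, Σx² = 288.41, Σy² = 22102
Sxx = Σx² − (Σx)²/n = 288.41 − 270.681667 = 17.728333
Sxy = Σxy − (Σx)(Σy)/n = 2508.7 − 2364.266667 = 144.433333
Syy = Σy² − (Σy)²/n = 22102 − 20650.666667 = 1451.333333
R² = Sxy²/(Sxx·Syy) = (144.433333)²/(17.728333·1451.333333) = 0.810774

0.811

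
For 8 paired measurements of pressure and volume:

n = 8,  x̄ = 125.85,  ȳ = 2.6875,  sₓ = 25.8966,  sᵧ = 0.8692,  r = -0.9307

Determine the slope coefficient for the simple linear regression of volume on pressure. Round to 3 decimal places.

b = r · sᵧ/sₓ = -0.9307 · 0.8692/25.8966 = -0.031238

-0.031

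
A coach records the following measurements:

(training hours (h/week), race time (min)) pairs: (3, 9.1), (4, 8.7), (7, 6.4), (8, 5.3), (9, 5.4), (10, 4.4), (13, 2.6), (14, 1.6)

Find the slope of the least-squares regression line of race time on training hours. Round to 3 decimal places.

n = 8, Σx = 68, Σy = 43.5, Σxy = 298.1, Σx² = 684
Sxx = Σx² − (Σx)²/n = 684 − 578 = 106
Sxy = Σxy − (Σx)(Σy)/n = 298.1 − 369.75 = -71.65
b = Sxy/Sxx = -71.65/106 = -0.675943

-0.676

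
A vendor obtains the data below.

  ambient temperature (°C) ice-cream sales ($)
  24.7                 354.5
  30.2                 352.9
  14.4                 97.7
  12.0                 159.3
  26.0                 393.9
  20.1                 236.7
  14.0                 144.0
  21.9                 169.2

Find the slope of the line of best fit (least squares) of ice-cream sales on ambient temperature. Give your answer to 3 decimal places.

15.221

n = 8, Σx = 163.3, Σy = 1908.2, Σxy = 43452.76, Σx² = 3629.11
Sxx = Σx² − (Σx)²/n = 3629.11 − 3333.36125 = 295.74875
Sxy = Σxy − (Σx)(Σy)/n = 43452.76 − 38951.1325 = 4501.6275
b = Sxy/Sxx = 4501.6275/295.74875 = 15.221121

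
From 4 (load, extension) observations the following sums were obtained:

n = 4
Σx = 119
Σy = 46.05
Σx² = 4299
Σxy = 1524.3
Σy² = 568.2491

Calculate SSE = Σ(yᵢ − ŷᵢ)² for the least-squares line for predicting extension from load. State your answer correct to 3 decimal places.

6.715

Sxx = Σx² − (Σx)²/n = 4299 − 3540.25 = 758.75
Sxy = Σxy − (Σx)(Σy)/n = 1524.3 − 1369.9875 = 154.3125
Syy = Σy² − (Σy)²/n = 568.2491 − 530.150625 = 38.098475
b = Sxy/Sxx = 154.3125/758.75 = 0.203377
SSE = Syy − b·Sxy = 38.098475 − 0.203377·154.3125 = 6.714821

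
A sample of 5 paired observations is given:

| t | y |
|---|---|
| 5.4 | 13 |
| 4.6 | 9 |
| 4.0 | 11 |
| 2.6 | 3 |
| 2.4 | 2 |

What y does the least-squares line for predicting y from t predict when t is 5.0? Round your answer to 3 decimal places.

11.901

n = 5, Σx = 19, Σy = 38, Σxy = 168.2, Σx² = 78.84
Sxx = Σx² − (Σx)²/n = 78.84 − 72.2 = 6.64
Sxy = Σxy − (Σx)(Σy)/n = 168.2 − 144.4 = 23.8
b = Sxy/Sxx = 23.8/6.64 = 3.584337
a = ȳ − b·x̄ = 7.6 − 3.584337·3.8 = -6.020482
ŷ(5.0) = a + b·5.0 = -6.020482 + 3.584337·5 = 11.901205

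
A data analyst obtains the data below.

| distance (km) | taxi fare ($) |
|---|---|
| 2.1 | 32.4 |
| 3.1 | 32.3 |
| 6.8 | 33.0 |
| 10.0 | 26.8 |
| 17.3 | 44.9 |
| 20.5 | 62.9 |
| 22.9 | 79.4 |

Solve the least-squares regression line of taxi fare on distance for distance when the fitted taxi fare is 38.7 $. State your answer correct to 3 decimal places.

n = 7, Σx = 82.7, Σy = 311.7, Σxy = 4545.05, Σx² = 1404.21
Sxx = Σx² − (Σx)²/n = 1404.21 − 977.041429 = 427.168571
Sxy = Σxy − (Σx)(Σy)/n = 4545.05 − 3682.512857 = 862.537143
b = Sxy/Sxx = 862.537143/427.168571 = 2.019196
a = ȳ − b·x̄ = 44.528571 − 2.019196·11.814286 = 20.673211
Set a + b·x = 38.7: x = (38.7 − 20.673211) / 2.019196 = 8.927706

8.928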